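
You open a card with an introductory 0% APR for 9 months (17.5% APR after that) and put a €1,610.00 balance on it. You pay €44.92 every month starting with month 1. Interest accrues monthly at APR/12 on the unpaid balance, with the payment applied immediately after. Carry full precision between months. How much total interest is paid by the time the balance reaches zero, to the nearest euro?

Promo months 1–9 at r₀ = 0%/12 = 0; months 10+ at r₁ = 17.5%/12 = 0.0145833.
After month 9 (no interest yet): B = €1,610.00 − 9·€44.92 = €1,205.72.
Then at r₁ with €44.92/mo: n₂ = −ln(1 − r₁·B/P)/ln(1+r₁) ≈ 34.30 → 35 more payments.
Total paid = 43·€44.92 + €13.73 = €1,945.29; interest = €1,945.29 − €1,610.00 = €335.29.

€335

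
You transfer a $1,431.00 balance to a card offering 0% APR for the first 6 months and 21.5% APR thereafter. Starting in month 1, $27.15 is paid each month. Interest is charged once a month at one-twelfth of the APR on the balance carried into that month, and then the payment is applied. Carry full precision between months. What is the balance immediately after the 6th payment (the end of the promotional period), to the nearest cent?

$1,268.10

Promo months 1–6 at r₀ = 0%/12 = 0; months 7+ at r₁ = 21.5%/12 = 0.0179167.
After month 6 (no interest yet): B = $1,431.00 − 6·$27.15 = $1,268.10.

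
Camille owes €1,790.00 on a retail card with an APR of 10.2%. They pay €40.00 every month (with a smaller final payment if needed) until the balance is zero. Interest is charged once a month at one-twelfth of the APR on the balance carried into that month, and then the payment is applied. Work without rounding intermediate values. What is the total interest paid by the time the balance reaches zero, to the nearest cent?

€472.03

Monthly rate r = 10.2%/12 = 0.85% = 0.0085.
Payoff takes n = ⌈−ln(1 − rB₀/P)/ln(1+r)⌉ = ⌈56.550⌉ = 57 payments; the last is €22.03.
Total paid = 56·€40.00 + €22.03 = €2,262.03.
Total interest = total paid − principal = €2,262.03 − €1,790.00 = €472.03.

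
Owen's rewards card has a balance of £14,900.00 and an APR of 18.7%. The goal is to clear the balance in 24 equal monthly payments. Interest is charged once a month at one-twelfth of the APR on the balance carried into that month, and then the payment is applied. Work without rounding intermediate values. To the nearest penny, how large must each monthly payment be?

Monthly rate r = 18.7%/12 = 1.55833% = 0.0155833.
Level-payment amortization: P = B₀·r / (1 − (1+r)^(−n)) = 14900.00·0.0155833 / (1 − 1.01558^(−24)).
Denominator 1 − (1+r)^(−24) = 0.310035989.
P = 232.192 / 0.310035989 ≈ 748.92.

£748.92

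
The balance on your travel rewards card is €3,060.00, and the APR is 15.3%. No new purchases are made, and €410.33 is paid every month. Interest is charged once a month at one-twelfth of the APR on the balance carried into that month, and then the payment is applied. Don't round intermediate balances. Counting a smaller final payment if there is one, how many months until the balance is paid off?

Monthly rate r = 15.3%/12 = 1.275% = 0.01275.
Recurrence: B ← B·(1+r) − €410.33.
Month 1: interest €39.02; balance after payment €2,688.68.
Month 2: interest €34.28; balance after payment €2,312.64.
Closed form: n = −ln(1 − rB₀/P)/ln(1+r) = −ln(0.90492)/ln(1.01275) ≈ 7.886, so the balance reaches zero during payment 8.

8 months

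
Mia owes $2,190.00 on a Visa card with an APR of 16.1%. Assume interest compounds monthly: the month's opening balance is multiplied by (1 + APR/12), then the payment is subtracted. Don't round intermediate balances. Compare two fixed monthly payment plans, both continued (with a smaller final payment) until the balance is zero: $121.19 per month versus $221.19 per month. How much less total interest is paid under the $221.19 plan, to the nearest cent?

$159.18

Monthly rate r = 16.1%/12 = 1.34167% = 0.0134167.
At $121.19/mo: n = ⌈−ln(1 − rB₀/P)/ln(1+r)⌉ = 21 payments (last $101.20); total interest = total paid − $2,190.00 = $335.00.
At $221.19/mo: 11 payments (last $153.92); total interest $175.82.
Interest saved = $335.00 − $175.82 = $159.18.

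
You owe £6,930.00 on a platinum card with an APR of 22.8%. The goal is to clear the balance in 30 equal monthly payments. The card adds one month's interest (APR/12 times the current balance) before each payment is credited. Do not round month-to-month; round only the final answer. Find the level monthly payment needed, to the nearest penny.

£305.19

Monthly rate r = 22.8%/12 = 1.9% = 0.019.
Level-payment amortization: P = B₀·r / (1 − (1+r)^(−n)) = 6930.00·0.019 / (1 − 1.019^(−30)).
Denominator 1 − (1+r)^(−30) = 0.431442386.
P = 131.67 / 0.431442386 ≈ 305.19.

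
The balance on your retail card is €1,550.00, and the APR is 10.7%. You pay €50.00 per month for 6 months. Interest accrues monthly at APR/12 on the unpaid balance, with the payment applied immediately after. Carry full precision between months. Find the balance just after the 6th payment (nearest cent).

Monthly rate r = 10.7%/12 = 0.891667% = 0.00891667.
Each month: B ← B·(1+r) − €50.00.
Month 1: interest €13.82; balance after payment €1,513.82.
Month 2: interest €13.50; balance after payment €1,477.32.
Month 3: interest €13.17; balance after payment €1,440.49.
Month 4: interest €12.84; balance after payment €1,403.34.
Month 5: interest €12.51; balance after payment €1,365.85.
Month 6: interest €12.18; balance after payment €1,328.03.

€1,328.03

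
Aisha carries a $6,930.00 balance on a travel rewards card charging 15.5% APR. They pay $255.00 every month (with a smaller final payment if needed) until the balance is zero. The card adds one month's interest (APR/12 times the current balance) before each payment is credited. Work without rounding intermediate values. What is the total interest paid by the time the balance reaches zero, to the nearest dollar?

$1,661

Monthly rate r = 15.5%/12 = 1.29167% = 0.0129167.
Payoff takes n = ⌈−ln(1 − rB₀/P)/ln(1+r)⌉ = ⌈33.689⌉ = 34 payments; the last is $176.14.
Total paid = 33·$255.00 + $176.14 = $8,591.14.
Total interest = total paid − principal = $8,591.14 − $6,930.00 = $1,661.14.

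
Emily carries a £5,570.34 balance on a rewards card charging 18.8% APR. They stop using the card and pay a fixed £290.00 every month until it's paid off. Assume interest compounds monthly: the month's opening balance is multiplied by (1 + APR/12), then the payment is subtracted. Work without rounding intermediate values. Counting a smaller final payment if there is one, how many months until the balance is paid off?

Monthly rate r = 18.8%/12 = 1.56667% = 0.0156667.
Recurrence: B ← B·(1+r) − £290.00.
Month 1: interest £87.27; balance after payment £5,367.61.
Month 2: interest £84.09; balance after payment £5,161.70.
Closed form: n = −ln(1 − rB₀/P)/ln(1+r) = −ln(0.69907)/ln(1.01567) ≈ 23.030, so the balance reaches zero during payment 24.

24 payments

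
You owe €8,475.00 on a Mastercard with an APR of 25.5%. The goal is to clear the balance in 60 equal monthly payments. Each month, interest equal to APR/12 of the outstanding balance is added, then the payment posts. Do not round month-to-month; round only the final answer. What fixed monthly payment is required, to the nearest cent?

Monthly rate r = 25.5%/12 = 2.125% = 0.02125.
Level-payment amortization: P = B₀·r / (1 − (1+r)^(−n)) = 8475.00·0.02125 / (1 − 1.02125^(−60)).
Denominator 1 − (1+r)^(−60) = 0.71681136.
P = 180.094 / 0.71681136 ≈ 251.24.

€251.24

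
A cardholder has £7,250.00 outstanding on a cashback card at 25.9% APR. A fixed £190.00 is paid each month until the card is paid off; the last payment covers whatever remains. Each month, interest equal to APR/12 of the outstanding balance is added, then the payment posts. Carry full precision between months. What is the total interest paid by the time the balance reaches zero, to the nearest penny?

£8,186.70

Monthly rate r = 25.9%/12 = 2.15833% = 0.0215833.
Payoff takes n = ⌈−ln(1 − rB₀/P)/ln(1+r)⌉ = ⌈81.244⌉ = 82 payments; the last is £46.70.
Total paid = 81·£190.00 + £46.70 = £15,436.70.
Total interest = total paid − principal = £15,436.70 − £7,250.00 = £8,186.70.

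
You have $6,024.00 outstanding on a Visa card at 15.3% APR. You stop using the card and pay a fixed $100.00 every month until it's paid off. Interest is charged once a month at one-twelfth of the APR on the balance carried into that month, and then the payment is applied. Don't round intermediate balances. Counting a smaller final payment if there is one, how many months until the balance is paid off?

116 months

Monthly rate r = 15.3%/12 = 1.275% = 0.01275.
Recurrence: B ← B·(1+r) − $100.00.
Month 1: interest $76.81; balance after payment $6,000.81.
Month 2: interest $76.51; balance after payment $5,977.32.
Closed form: n = −ln(1 − rB₀/P)/ln(1+r) = −ln(0.23194)/ln(1.01275) ≈ 115.339, so the balance reaches zero during payment 116.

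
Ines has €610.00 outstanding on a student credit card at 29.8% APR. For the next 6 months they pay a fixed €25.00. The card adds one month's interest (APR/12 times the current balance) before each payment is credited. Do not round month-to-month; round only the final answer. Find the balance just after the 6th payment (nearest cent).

Monthly rate r = 29.8%/12 = 2.48333% = 0.0248333.
Each month: B ← B·(1+r) − €25.00.
Month 1: interest €15.15; balance after payment €600.15.
Month 2: interest €14.90; balance after payment €590.05.
Month 3: interest €14.65; balance after payment €579.70.
Month 4: interest €14.40; balance after payment €569.10.
Month 5: interest €14.13; balance after payment €558.23.
Month 6: interest €13.86; balance after payment €547.10.

€547.10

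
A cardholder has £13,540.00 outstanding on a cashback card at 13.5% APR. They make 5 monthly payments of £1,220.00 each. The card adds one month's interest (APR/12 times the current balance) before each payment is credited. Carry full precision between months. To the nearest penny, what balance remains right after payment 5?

Monthly rate r = 13.5%/12 = 1.125% = 0.01125.
Each month: B ← B·(1+r) − £1,220.00.
Month 1: interest £152.32; balance after payment £12,472.33.
Month 2: interest £140.31; balance after payment £11,392.64.
Month 3: interest £128.17; balance after payment £10,300.81.
Month 4: interest £115.88; balance after payment £9,196.69.
Month 5: interest £103.46; balance after payment £8,080.15.

£8,080.15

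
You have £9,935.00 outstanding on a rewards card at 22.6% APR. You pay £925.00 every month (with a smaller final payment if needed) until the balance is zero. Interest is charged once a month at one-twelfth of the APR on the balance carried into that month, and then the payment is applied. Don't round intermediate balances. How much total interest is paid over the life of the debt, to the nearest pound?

Monthly rate r = 22.6%/12 = 1.88333% = 0.0188333.
Payoff takes n = ⌈−ln(1 − rB₀/P)/ln(1+r)⌉ = ⌈12.113⌉ = 13 payments; the last is £104.96.
Total paid = 12·£925.00 + £104.96 = £11,204.96.
Total interest = total paid − principal = £11,204.96 − £9,935.00 = £1,269.96.

£1,270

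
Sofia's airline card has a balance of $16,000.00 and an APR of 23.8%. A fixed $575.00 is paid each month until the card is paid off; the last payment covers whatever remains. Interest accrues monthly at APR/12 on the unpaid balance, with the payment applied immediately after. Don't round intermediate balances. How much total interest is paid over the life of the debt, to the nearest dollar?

$7,502

Monthly rate r = 23.8%/12 = 1.98333% = 0.0198333.
Payoff takes n = ⌈−ln(1 − rB₀/P)/ln(1+r)⌉ = ⌈40.872⌉ = 41 payments; the last is $502.30.
Total paid = 40·$575.00 + $502.30 = $23,502.30.
Total interest = total paid − principal = $23,502.30 − $16,000.00 = $7,502.30.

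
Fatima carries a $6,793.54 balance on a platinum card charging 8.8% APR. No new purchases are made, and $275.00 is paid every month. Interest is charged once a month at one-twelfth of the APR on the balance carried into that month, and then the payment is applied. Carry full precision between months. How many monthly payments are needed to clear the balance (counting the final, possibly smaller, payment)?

Monthly rate r = 8.8%/12 = 0.733333% = 0.00733333.
Recurrence: B ← B·(1+r) − $275.00.
Month 1: interest $49.82; balance after payment $6,568.36.
Month 2: interest $48.17; balance after payment $6,341.53.
Closed form: n = −ln(1 − rB₀/P)/ln(1+r) = −ln(0.81884)/ln(1.00733) ≈ 27.355, so the balance reaches zero during payment 28.

28 months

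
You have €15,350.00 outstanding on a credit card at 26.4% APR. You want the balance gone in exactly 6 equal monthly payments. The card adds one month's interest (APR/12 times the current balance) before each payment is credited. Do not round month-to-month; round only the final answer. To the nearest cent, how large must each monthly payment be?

Monthly rate r = 26.4%/12 = 2.2% = 0.022.
Level-payment amortization: P = B₀·r / (1 − (1+r)^(−n)) = 15350.00·0.022 / (1 − 1.022^(−6)).
Denominator 1 − (1+r)^(−6) = 0.12240402.
P = 337.7 / 0.12240402 ≈ 2758.90.

€2,758.90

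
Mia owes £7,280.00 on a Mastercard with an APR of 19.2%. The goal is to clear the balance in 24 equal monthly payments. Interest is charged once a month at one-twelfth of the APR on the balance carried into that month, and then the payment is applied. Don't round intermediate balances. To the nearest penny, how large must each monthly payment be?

Monthly rate r = 19.2%/12 = 1.6% = 0.016.
Level-payment amortization: P = B₀·r / (1 − (1+r)^(−n)) = 7280.00·0.016 / (1 − 1.016^(−24)).
Denominator 1 − (1+r)^(−24) = 0.316795042.
P = 116.48 / 0.316795042 ≈ 367.68.

£367.68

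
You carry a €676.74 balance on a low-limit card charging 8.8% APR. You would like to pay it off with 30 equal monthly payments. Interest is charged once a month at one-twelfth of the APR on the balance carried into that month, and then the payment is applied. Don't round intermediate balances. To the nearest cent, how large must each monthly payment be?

Monthly rate r = 8.8%/12 = 0.733333% = 0.00733333.
Level-payment amortization: P = B₀·r / (1 − (1+r)^(−n)) = 676.74·0.00733333 / (1 − 1.00733^(−30)).
Denominator 1 − (1+r)^(−30) = 0.196836726.
P = 4.96276 / 0.196836726 ≈ 25.21.

€25.21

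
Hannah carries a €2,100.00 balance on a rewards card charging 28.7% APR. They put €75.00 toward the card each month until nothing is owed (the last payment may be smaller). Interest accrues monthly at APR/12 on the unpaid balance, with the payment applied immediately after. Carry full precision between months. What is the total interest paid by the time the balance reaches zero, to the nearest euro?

€1,415

Monthly rate r = 28.7%/12 = 2.39167% = 0.0239167.
Payoff takes n = ⌈−ln(1 − rB₀/P)/ln(1+r)⌉ = ⌈46.865⌉ = 47 payments; the last is €64.95.
Total paid = 46·€75.00 + €64.95 = €3,514.95.
Total interest = total paid − principal = €3,514.95 − €2,100.00 = €1,414.95.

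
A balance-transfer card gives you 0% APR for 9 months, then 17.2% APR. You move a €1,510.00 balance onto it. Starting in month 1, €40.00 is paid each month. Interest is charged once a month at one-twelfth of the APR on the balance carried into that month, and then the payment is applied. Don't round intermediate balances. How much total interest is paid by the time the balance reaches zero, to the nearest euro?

€343

Promo months 1–9 at r₀ = 0%/12 = 0; months 10+ at r₁ = 17.2%/12 = 0.0143333.
After month 9 (no interest yet): B = €1,510.00 − 9·€40.00 = €1,150.00.
Then at r₁ with €40.00/mo: n₂ = −ln(1 − r₁·B/P)/ln(1+r₁) ≈ 37.32 → 38 more payments.
Total paid = 46·€40.00 + €13.00 = €1,853.00; interest = €1,853.00 − €1,510.00 = €343.00.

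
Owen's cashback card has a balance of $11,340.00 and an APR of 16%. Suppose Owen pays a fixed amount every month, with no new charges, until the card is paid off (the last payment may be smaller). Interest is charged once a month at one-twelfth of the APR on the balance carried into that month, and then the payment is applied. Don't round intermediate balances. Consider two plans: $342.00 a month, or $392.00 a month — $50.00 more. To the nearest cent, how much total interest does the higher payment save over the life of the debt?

$646.45

Monthly rate r = 16%/12 = 1.33333% = 0.0133333.
At $342.00/mo: n = ⌈−ln(1 − rB₀/P)/ln(1+r)⌉ = 45 payments (last $20.66); total interest = total paid − $11,340.00 = $3,728.66.
At $392.00/mo: 37 payments (last $310.21); total interest $3,082.21.
Interest saved = $3,728.66 − $3,082.21 = $646.45.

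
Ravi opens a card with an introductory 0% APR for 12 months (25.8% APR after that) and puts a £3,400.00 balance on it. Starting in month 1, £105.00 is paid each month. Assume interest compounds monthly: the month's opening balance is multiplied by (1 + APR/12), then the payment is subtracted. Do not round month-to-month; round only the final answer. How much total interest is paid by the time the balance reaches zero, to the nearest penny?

£706.19

Promo months 1–12 at r₀ = 0%/12 = 0; months 13+ at r₁ = 25.8%/12 = 0.0215.
After month 12 (no interest yet): B = £3,400.00 − 12·£105.00 = £2,140.00.
Then at r₁ with £105.00/mo: n₂ = −ln(1 − r₁·B/P)/ln(1+r₁) ≈ 27.11 → 28 more payments.
Total paid = 39·£105.00 + £11.19 = £4,106.19; interest = £4,106.19 − £3,400.00 = £706.19.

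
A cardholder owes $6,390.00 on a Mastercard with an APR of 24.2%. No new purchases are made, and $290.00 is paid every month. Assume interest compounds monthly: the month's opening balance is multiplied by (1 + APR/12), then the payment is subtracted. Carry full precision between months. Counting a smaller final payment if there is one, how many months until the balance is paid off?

30 payments

Monthly rate r = 24.2%/12 = 2.01667% = 0.0201667.
Recurrence: B ← B·(1+r) − $290.00.
Month 1: interest $128.87; balance after payment $6,228.86.
Month 2: interest $125.62; balance after payment $6,064.48.
Closed form: n = −ln(1 − rB₀/P)/ln(1+r) = −ln(0.55564)/ln(1.02017) ≈ 29.432, so the balance reaches zero during payment 30.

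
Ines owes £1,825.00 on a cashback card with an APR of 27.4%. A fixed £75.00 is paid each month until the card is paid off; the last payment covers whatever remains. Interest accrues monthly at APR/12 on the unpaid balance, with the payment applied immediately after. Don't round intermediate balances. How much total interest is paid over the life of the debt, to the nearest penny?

£869.41

Monthly rate r = 27.4%/12 = 2.28333% = 0.0228333.
Payoff takes n = ⌈−ln(1 − rB₀/P)/ln(1+r)⌉ = ⌈35.925⌉ = 36 payments; the last is £69.41.
Total paid = 35·£75.00 + £69.41 = £2,694.41.
Total interest = total paid − principal = £2,694.41 − £1,825.00 = £869.41.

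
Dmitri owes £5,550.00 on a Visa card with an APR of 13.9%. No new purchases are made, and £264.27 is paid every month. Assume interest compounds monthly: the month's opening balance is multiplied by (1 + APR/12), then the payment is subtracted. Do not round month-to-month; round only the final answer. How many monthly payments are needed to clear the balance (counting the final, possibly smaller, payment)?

25 payments

Monthly rate r = 13.9%/12 = 1.15833% = 0.0115833.
Recurrence: B ← B·(1+r) − £264.27.
Month 1: interest £64.29; balance after payment £5,350.02.
Month 2: interest £61.97; balance after payment £5,147.72.
Closed form: n = −ln(1 − rB₀/P)/ln(1+r) = −ln(0.75674)/ln(1.01158) ≈ 24.203, so the balance reaches zero during payment 25.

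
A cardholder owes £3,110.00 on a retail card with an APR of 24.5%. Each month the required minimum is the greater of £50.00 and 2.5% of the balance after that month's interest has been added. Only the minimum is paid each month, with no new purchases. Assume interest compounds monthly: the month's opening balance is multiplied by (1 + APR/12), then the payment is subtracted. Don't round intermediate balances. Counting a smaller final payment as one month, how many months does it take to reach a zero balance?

171 months

Monthly rate r = 24.5%/12 = 2.04167% = 0.0204167.
While 2.5% of the post-interest balance exceeds £50.00, each month B ← (B·(1+r))·(1 − 0.025), i.e. B shrinks by the factor (1+r)·0.975 = 0.99491.
This holds for months 1–91. Entering month 92 the balance is £1,954.06; 2.5% of the post-interest balance is now below £50.00, so the flat £50.00 minimum applies from here.
From month 92 a fixed £50.00 at rate r clears £1,954.06 in 80 more payments. Total: 91 + 80 = 171 months.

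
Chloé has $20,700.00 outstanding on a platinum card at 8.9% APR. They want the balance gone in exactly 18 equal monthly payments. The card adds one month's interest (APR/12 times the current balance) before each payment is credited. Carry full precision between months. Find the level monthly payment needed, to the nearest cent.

Monthly rate r = 8.9%/12 = 0.741667% = 0.00741667.
Level-payment amortization: P = B₀·r / (1 − (1+r)^(−n)) = 20700.00·0.00741667 / (1 − 1.00742^(−18)).
Denominator 1 − (1+r)^(−18) = 0.124541362.
P = 153.525 / 0.124541362 ≈ 1232.72.

$1,232.72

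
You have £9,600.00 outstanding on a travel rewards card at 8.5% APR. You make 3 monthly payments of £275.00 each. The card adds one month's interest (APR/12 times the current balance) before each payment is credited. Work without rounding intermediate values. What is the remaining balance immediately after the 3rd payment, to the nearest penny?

£8,974.59

Monthly rate r = 8.5%/12 = 0.708333% = 0.00708333.
Each month: B ← B·(1+r) − £275.00.
Month 1: interest £68.00; balance after payment £9,393.00.
Month 2: interest £66.53; balance after payment £9,184.53.
Month 3: interest £65.06; balance after payment £8,974.59.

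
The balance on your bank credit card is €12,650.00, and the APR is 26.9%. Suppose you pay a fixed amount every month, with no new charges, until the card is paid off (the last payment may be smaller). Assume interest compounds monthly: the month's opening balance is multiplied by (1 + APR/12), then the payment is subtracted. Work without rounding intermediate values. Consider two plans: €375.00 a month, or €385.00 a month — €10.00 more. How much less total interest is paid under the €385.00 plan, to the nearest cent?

Monthly rate r = 26.9%/12 = 2.24167% = 0.0224167.
At €375.00/mo: n = ⌈−ln(1 − rB₀/P)/ln(1+r)⌉ = 64 payments (last €249.72); total interest = total paid − €12,650.00 = €11,224.72.
At €385.00/mo: 61 payments (last €65.49); total interest €10,515.49.
Interest saved = €11,224.72 − €10,515.49 = €709.23.

€709.23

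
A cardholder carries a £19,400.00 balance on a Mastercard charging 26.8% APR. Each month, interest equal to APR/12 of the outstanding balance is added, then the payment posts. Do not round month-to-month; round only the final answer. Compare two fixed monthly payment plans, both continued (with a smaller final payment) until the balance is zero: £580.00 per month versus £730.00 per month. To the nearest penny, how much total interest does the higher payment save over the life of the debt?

Monthly rate r = 26.8%/12 = 2.23333% = 0.0223333.
At £580.00/mo: n = ⌈−ln(1 − rB₀/P)/ln(1+r)⌉ = 63 payments (last £131.90); total interest = total paid − £19,400.00 = £16,691.90.
At £730.00/mo: 41 payments (last £553.65); total interest £10,353.65.
Interest saved = £16,691.90 − £10,353.65 = £6,338.25.

£6,338.25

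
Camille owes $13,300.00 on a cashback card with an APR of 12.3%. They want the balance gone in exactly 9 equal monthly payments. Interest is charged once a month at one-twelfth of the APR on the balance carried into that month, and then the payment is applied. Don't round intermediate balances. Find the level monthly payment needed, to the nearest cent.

$1,554.54

Monthly rate r = 12.3%/12 = 1.025% = 0.01025.
Level-payment amortization: P = B₀·r / (1 − (1+r)^(−n)) = 13300.00·0.01025 / (1 − 1.01025^(−9)).
Denominator 1 − (1+r)^(−9) = 0.0876945528.
P = 136.325 / 0.0876945528 ≈ 1554.54.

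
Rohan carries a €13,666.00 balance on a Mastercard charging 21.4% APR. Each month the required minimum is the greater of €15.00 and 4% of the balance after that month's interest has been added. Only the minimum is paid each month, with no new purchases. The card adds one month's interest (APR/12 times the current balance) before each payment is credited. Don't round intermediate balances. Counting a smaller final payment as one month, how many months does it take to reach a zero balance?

Monthly rate r = 21.4%/12 = 1.78333% = 0.0178333.
While 4% of the post-interest balance exceeds €15.00, each month B ← (B·(1+r))·(1 − 0.04), i.e. B shrinks by the factor (1+r)·0.96 = 0.97712.
This holds for months 1–157. Entering month 158 the balance is €360.96; 4% of the post-interest balance is now below €15.00, so the flat €15.00 minimum applies from here.
From month 158 a fixed €15.00 at rate r clears €360.96 in 32 more payments. Total: 157 + 32 = 189 months.

189 months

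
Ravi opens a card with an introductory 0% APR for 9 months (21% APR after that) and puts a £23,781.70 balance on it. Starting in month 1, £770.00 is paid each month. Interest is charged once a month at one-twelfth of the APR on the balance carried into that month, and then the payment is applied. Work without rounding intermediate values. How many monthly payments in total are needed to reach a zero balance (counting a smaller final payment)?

Promo months 1–9 at r₀ = 0%/12 = 0; months 10+ at r₁ = 21%/12 = 0.0175.
After month 9 (no interest yet): B = £23,781.70 − 9·£770.00 = £16,851.70.
Then at r₁ with £770.00/mo: n₂ = −ln(1 − r₁·B/P)/ln(1+r₁) ≈ 27.83 → 28 more payments.

37 months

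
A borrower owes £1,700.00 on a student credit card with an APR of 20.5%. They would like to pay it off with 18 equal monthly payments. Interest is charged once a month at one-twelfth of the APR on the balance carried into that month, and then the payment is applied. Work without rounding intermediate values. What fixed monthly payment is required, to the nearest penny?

£110.51

Monthly rate r = 20.5%/12 = 1.70833% = 0.0170833.
Level-payment amortization: P = B₀·r / (1 − (1+r)^(−n)) = 1700.00·0.0170833 / (1 − 1.01708^(−18)).
Denominator 1 − (1+r)^(−18) = 0.262805101.
P = 29.0417 / 0.262805101 ≈ 110.51.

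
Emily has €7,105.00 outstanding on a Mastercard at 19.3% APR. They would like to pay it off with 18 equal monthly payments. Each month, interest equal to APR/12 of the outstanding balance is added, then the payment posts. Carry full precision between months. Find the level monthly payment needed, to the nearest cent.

Monthly rate r = 19.3%/12 = 1.60833% = 0.0160833.
Level-payment amortization: P = B₀·r / (1 − (1+r)^(−n)) = 7105.00·0.0160833 / (1 − 1.01608^(−18)).
Denominator 1 − (1+r)^(−18) = 0.249635809.
P = 114.272 / 0.249635809 ≈ 457.76.

€457.76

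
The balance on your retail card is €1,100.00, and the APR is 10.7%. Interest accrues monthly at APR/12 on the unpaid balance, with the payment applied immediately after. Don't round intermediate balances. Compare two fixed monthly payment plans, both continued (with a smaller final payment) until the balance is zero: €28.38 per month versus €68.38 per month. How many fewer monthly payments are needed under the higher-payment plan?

Monthly rate r = 10.7%/12 = 0.891667% = 0.00891667.
At €28.38/mo: n = ⌈−ln(1 − rB₀/P)/ln(1+r)⌉ = 48 payments (last €21.83); total interest = total paid − €1,100.00 = €255.69.
At €68.38/mo: 18 payments (last €30.25); total interest €92.71.
Payments saved = 48 − 18 = 30.

30 fewer payments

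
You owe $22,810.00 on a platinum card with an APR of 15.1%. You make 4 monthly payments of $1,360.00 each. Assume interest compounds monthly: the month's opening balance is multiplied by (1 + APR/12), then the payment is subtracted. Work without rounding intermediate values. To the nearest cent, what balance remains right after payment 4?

Monthly rate r = 15.1%/12 = 1.25833% = 0.0125833.
Each month: B ← B·(1+r) − $1,360.00.
Month 1: interest $287.03; balance after payment $21,737.03.
Month 2: interest $273.52; balance after payment $20,650.55.
Month 3: interest $259.85; balance after payment $19,550.40.
Month 4: interest $246.01; balance after payment $18,436.41.

$18,436.41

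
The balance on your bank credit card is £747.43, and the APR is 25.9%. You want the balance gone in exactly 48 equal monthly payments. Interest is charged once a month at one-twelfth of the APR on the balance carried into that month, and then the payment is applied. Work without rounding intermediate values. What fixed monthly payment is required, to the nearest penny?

£25.16

Monthly rate r = 25.9%/12 = 2.15833% = 0.0215833.
Level-payment amortization: P = B₀·r / (1 − (1+r)^(−n)) = 747.43·0.0215833 / (1 − 1.02158^(−48)).
Denominator 1 − (1+r)^(−48) = 0.641195693.
P = 16.132 / 0.641195693 ≈ 25.16.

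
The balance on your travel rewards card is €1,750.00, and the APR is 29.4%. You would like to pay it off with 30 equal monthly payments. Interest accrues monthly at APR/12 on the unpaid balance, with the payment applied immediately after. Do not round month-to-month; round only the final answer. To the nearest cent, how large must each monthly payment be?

€83.05

Monthly rate r = 29.4%/12 = 2.45% = 0.0245.
Level-payment amortization: P = B₀·r / (1 − (1+r)^(−n)) = 1750.00·0.0245 / (1 − 1.0245^(−30)).
Denominator 1 − (1+r)^(−30) = 0.516227566.
P = 42.875 / 0.516227566 ≈ 83.05.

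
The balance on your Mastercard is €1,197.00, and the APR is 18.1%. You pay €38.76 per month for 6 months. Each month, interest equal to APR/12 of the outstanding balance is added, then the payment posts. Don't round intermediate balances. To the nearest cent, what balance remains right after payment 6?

Monthly rate r = 18.1%/12 = 1.50833% = 0.0150833.
Each month: B ← B·(1+r) − €38.76.
Month 1: interest €18.05; balance after payment €1,176.29.
Month 2: interest €17.74; balance after payment €1,155.28.
Month 3: interest €17.43; balance after payment €1,133.94.
Month 4: interest €17.10; balance after payment €1,112.29.
Month 5: interest €16.78; balance after payment €1,090.30.
Month 6: interest €16.45; balance after payment €1,067.99.

€1,067.99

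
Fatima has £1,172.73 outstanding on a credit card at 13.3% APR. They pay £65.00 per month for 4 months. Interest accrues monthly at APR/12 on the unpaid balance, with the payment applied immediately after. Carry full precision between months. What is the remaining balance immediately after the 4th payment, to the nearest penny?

Monthly rate r = 13.3%/12 = 1.10833% = 0.0110833.
Each month: B ← B·(1+r) − £65.00.
Month 1: interest £13.00; balance after payment £1,120.73.
Month 2: interest £12.42; balance after payment £1,068.15.
Month 3: interest £11.84; balance after payment £1,014.99.
Month 4: interest £11.25; balance after payment £961.24.

£961.24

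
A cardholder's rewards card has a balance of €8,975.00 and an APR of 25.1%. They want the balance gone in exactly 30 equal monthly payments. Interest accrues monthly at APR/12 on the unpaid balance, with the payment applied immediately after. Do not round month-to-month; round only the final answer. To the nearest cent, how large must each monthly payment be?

€405.80

Monthly rate r = 25.1%/12 = 2.09167% = 0.0209167.
Level-payment amortization: P = B₀·r / (1 − (1+r)^(−n)) = 8975.00·0.0209167 / (1 − 1.02092^(−30)).
Denominator 1 − (1+r)^(−30) = 0.462608014.
P = 187.727 / 0.462608014 ≈ 405.80.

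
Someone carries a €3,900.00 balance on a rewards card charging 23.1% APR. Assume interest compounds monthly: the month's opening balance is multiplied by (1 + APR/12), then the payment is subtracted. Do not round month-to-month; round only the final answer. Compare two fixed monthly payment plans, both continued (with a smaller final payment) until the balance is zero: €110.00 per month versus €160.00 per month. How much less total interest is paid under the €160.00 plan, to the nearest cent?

Monthly rate r = 23.1%/12 = 1.925% = 0.01925.
At €110.00/mo: n = ⌈−ln(1 − rB₀/P)/ln(1+r)⌉ = 61 payments (last €18.92); total interest = total paid − €3,900.00 = €2,718.92.
At €160.00/mo: 34 payments (last €35.44); total interest €1,415.44.
Interest saved = €2,718.92 − €1,415.44 = €1,303.48.

€1,303.48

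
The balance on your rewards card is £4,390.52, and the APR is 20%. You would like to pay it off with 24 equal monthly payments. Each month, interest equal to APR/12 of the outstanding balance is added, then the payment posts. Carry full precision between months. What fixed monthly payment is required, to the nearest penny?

£223.46

Monthly rate r = 20%/12 = 1.66667% = 0.0166667.
Level-payment amortization: P = B₀·r / (1 − (1+r)^(−n)) = 4390.52·0.0166667 / (1 − 1.01667^(−24)).
Denominator 1 − (1+r)^(−24) = 0.327466428.
P = 73.1753 / 0.327466428 ≈ 223.46.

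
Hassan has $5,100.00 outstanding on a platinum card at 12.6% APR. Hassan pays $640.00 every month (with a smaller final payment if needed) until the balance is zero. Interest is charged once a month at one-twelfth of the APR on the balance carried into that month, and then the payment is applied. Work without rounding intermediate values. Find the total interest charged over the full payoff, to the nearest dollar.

Monthly rate r = 12.6%/12 = 1.05% = 0.0105.
Payoff takes n = ⌈−ln(1 − rB₀/P)/ln(1+r)⌉ = ⌈8.366⌉ = 9 payments; the last is $234.75.
Total paid = 8·$640.00 + $234.75 = $5,354.75.
Total interest = total paid − principal = $5,354.75 − $5,100.00 = $254.75.

$255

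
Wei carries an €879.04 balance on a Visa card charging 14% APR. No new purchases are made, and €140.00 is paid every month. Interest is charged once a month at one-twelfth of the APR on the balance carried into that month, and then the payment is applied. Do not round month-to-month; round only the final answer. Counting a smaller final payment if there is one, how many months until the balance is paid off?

7 payments

Monthly rate r = 14%/12 = 1.16667% = 0.0116667.
Recurrence: B ← B·(1+r) − €140.00.
Month 1: interest €10.26; balance after payment €749.30.
Month 2: interest €8.74; balance after payment €618.04.
Closed form: n = −ln(1 − rB₀/P)/ln(1+r) = −ln(0.92675)/ln(1.01167) ≈ 6.559, so the balance reaches zero during payment 7.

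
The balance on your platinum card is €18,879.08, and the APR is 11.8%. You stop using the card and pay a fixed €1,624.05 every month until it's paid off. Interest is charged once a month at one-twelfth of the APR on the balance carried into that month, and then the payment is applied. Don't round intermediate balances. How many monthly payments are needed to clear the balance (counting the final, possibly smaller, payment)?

13 payments

Monthly rate r = 11.8%/12 = 0.983333% = 0.00983333.
Recurrence: B ← B·(1+r) − €1,624.05.
Month 1: interest €185.64; balance after payment €17,440.67.
Month 2: interest €171.50; balance after payment €15,988.12.
Closed form: n = −ln(1 − rB₀/P)/ln(1+r) = −ln(0.88569)/ln(1.00983) ≈ 12.405, so the balance reaches zero during payment 13.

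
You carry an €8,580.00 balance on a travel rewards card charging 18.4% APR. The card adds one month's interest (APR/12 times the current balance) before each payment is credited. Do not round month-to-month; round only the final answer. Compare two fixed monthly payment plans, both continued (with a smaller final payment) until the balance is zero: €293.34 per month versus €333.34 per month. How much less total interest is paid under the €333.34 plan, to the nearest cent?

Monthly rate r = 18.4%/12 = 1.53333% = 0.0153333.
At €293.34/mo: n = ⌈−ln(1 − rB₀/P)/ln(1+r)⌉ = 40 payments (last €31.70); total interest = total paid − €8,580.00 = €2,891.96.
At €333.34/mo: 33 payments (last €329.54); total interest €2,416.42.
Interest saved = €2,891.96 − €2,416.42 = €475.54.

€475.54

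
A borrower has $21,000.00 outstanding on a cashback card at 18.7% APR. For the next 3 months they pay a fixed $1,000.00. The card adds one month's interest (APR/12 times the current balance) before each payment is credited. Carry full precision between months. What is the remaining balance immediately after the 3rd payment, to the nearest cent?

$18,950.14

Monthly rate r = 18.7%/12 = 1.55833% = 0.0155833.
Each month: B ← B·(1+r) − $1,000.00.
Month 1: interest $327.25; balance after payment $20,327.25.
Month 2: interest $316.77; balance after payment $19,644.02.
Month 3: interest $306.12; balance after payment $18,950.14.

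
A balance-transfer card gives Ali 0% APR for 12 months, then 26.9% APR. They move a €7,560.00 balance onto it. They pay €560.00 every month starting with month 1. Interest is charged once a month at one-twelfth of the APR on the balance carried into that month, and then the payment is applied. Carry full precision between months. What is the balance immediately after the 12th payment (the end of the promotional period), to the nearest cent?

€840.00

Promo months 1–12 at r₀ = 0%/12 = 0; months 13+ at r₁ = 26.9%/12 = 0.0224167.
After month 12 (no interest yet): B = €7,560.00 − 12·€560.00 = €840.00.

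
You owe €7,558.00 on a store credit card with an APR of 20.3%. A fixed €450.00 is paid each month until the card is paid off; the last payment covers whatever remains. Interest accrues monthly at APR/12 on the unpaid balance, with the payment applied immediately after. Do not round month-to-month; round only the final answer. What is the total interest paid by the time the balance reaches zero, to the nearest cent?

€1,408.62

Monthly rate r = 20.3%/12 = 1.69167% = 0.0169167.
Payoff takes n = ⌈−ln(1 − rB₀/P)/ln(1+r)⌉ = ⌈19.925⌉ = 20 payments; the last is €416.62.
Total paid = 19·€450.00 + €416.62 = €8,966.62.
Total interest = total paid − principal = €8,966.62 − €7,558.00 = €1,408.62.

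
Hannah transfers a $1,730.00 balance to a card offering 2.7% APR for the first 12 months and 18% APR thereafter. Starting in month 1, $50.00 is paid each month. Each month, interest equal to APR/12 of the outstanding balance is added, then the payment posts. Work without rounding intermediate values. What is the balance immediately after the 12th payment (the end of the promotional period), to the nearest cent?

$1,169.81

Promo months 1–12 at r₀ = 2.7%/12 = 0.00225; months 13+ at r₁ = 18%/12 = 0.015.
After month 12: iterate B ← B·(1+r₀) − $50.00 for 12 months → $1,169.81.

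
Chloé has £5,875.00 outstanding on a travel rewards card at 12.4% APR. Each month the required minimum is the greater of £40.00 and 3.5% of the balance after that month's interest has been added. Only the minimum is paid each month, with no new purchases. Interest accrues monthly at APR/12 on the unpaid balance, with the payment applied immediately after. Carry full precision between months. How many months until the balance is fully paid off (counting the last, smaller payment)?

99 months

Monthly rate r = 12.4%/12 = 1.03333% = 0.0103333.
While 3.5% of the post-interest balance exceeds £40.00, each month B ← (B·(1+r))·(1 − 0.035), i.e. B shrinks by the factor (1+r)·0.965 = 0.97497.
This holds for months 1–65. Entering month 66 the balance is £1,131.06; 3.5% of the post-interest balance is now below £40.00, so the flat £40.00 minimum applies from here.
From month 66 a fixed £40.00 at rate r clears £1,131.06 in 34 more payments. Total: 65 + 34 = 99 months.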